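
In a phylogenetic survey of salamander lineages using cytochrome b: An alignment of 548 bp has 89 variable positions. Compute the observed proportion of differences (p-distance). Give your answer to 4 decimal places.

0.1624

p = 89/548 = 0.162408… ≈ 0.1624 (to 4 d.p.).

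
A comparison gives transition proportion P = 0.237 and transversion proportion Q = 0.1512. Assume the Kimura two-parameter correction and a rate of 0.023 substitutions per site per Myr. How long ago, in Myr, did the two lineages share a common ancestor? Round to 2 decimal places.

Under the Kimura two-parameter model, d = −½ ln(1 − 2P − Q) − ¼ ln(1 − 2Q).
1 − 2P − Q = 0.3748, giving −½ ln(0.3748) = 0.490681.
1 − 2Q = 0.6976, giving −¼ ln(0.6976) = 0.090027.
d = 0.490681 + 0.090027 = 0.580708.
Under a molecular clock d = 2μt, so t = d/(2μ) = 0.580708 / (2 × 0.023) = 12.62 Myr.

12.62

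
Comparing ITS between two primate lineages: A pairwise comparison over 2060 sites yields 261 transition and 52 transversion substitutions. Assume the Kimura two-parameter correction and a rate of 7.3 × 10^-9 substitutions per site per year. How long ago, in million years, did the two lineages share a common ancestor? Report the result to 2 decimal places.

12.07

P = 261/2060 ≈ 0.126699 and Q = 52/2060 ≈ 0.025243.
Under the Kimura two-parameter model, d = −½ ln(1 − 2P − Q) − ¼ ln(1 − 2Q).
1 − 2P − Q = 0.721359, giving −½ ln(0.721359) = 0.163309.
1 − 2Q = 0.949514, giving −¼ ln(0.949514) = 0.012951.
d = 0.163309 + 0.012951 = 0.176260.
Under a molecular clock d = 2μt, so t = d/(2μ) = 0.176260 / (2 × 7.3 × 10^-9) = 12.07 million years.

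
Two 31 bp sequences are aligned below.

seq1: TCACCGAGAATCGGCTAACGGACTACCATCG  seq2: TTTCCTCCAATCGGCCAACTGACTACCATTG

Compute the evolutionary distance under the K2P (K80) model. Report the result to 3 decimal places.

0.316

Of 31 sites, 3 differences are transitions and 5 are transversions, so P = 3/31 ≈ 0.096774 and Q = 5/31 ≈ 0.16129.
Under the Kimura two-parameter model, d = −½ ln(1 − 2P − Q) − ¼ ln(1 − 2Q).
1 − 2P − Q = 0.645162, giving −½ ln(0.645162) = 0.219127.
1 − 2Q = 0.67742, giving −¼ ln(0.67742) = 0.097366.
d = 0.219127 + 0.097366 = 0.316493.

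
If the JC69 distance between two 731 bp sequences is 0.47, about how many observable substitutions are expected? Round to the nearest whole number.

Invert JC69: p = (3/4)(1 − e^(−4d/3)) = 0.75 × (1 − e^(-0.626667)) = 0.75 × (1 − 0.534370) = 0.349223.
Expected differing sites = pL ≈ 0.349223 × 731 = 255.282013 ≈ 255.

255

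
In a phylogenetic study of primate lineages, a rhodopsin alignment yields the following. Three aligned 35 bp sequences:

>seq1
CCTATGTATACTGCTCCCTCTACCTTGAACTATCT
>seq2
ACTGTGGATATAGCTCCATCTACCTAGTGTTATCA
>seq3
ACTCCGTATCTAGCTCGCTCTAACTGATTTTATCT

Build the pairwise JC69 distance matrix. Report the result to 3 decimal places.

seq1–seq2: 11/35 sites differ → p ≈ 0.314286, d = −0.75 ln(1 − 0.419048) = 0.407315 ≈ 0.407.
seq1–seq3: 13/35 sites differ → p ≈ 0.371429, d = −0.75 ln(1 − 0.495239) = 0.512753 ≈ 0.513.
seq2–seq3: 11/35 sites differ → p ≈ 0.314286, d = −0.75 ln(1 − 0.419048) = 0.407315 ≈ 0.407.

d(seq1,seq2) = 0.407, d(seq1,seq3) = 0.513, d(seq2,seq3) = 0.407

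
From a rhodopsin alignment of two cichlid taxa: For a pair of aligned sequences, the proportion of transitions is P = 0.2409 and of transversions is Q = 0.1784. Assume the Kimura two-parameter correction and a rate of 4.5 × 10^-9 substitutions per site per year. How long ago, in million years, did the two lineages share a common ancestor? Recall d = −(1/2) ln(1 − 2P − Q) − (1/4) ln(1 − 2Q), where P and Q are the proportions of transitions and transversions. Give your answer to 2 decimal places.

Under the Kimura two-parameter model, d = −½ ln(1 − 2P − Q) − ¼ ln(1 − 2Q).
1 − 2P − Q = 0.3398, giving −½ ln(0.3398) = 0.539699.
1 − 2Q = 0.6432, giving −¼ ln(0.6432) = 0.110325.
d = 0.539699 + 0.110325 = 0.650024.
Under a molecular clock d = 2μt, so t = d/(2μ) = 0.650024 / (2 × 4.5 × 10^-9) = 72.22 million years.

72.22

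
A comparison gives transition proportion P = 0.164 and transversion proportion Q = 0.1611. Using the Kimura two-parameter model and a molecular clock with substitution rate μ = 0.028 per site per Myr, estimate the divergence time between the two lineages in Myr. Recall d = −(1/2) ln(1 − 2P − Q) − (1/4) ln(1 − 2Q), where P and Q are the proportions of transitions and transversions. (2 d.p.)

7.73

Under the Kimura two-parameter model, d = −½ ln(1 − 2P − Q) − ¼ ln(1 − 2Q).
1 − 2P − Q = 0.5109, giving −½ ln(0.5109) = 0.335791.
1 − 2Q = 0.6778, giving −¼ ln(0.6778) = 0.097226.
d = 0.335791 + 0.097226 = 0.433017.
Under a molecular clock d = 2μt, so t = d/(2μ) = 0.433017 / (2 × 0.028) = 7.73 Myr.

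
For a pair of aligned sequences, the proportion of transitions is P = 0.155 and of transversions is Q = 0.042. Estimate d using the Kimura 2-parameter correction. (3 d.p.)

Under the Kimura two-parameter model, d = −½ ln(1 − 2P − Q) − ¼ ln(1 − 2Q).
1 − 2P − Q = 0.648, giving −½ ln(0.648) = 0.216932.
1 − 2Q = 0.916, giving −¼ ln(0.916) = 0.021935.
d = 0.216932 + 0.021935 = 0.238867.

0.239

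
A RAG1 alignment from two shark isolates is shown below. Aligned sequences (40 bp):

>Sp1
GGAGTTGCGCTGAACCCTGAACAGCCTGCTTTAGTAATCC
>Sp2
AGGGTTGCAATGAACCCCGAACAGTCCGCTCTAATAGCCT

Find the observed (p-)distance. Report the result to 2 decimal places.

The sequences differ at 12 of 40 positions.
p = 12/40 = 0.30.

0.30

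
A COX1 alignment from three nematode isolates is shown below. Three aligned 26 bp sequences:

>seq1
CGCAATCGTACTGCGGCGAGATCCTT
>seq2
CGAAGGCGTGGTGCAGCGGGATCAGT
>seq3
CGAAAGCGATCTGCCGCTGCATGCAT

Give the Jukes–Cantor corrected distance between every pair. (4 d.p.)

d(seq1,seq2) = 0.4643, d(seq1,seq3) = 0.5393, d(seq2,seq3) = 0.5393

seq1–seq2: 9/26 sites differ → p ≈ 0.346154, d = −0.75 ln(1 − 0.461539) = 0.464280 ≈ 0.4643.
seq1–seq3: 10/26 sites differ → p ≈ 0.384615, d = −0.75 ln(1 − 0.51282) = 0.539341 ≈ 0.5393.
seq2–seq3: 10/26 sites differ → p ≈ 0.384615, d = −0.75 ln(1 − 0.51282) = 0.539341 ≈ 0.5393.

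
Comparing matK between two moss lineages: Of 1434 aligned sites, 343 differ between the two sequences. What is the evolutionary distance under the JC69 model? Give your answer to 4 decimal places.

p = 343/1434 ≈ 0.239191.
d = −(3/4) ln(1 − 4p/3) = −0.75 ln(1 − 0.318921) = −0.75 ln(0.681079)
  = −0.75 × (-0.384077) = 0.288058 substitutions/site.

0.2881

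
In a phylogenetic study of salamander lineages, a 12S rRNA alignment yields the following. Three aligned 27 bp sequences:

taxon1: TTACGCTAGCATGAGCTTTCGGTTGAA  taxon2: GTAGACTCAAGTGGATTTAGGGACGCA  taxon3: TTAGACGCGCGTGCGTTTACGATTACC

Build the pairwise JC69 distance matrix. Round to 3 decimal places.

taxon1–taxon2: 15/27 sites differ → p ≈ 0.555556, d = −0.75 ln(1 − 0.740741) = 1.012446 ≈ 1.012.
taxon1–taxon3: 12/27 sites differ → p ≈ 0.444444, d = −0.75 ln(1 − 0.592592) = 0.673455 ≈ 0.673.
taxon2–taxon3: 12/27 sites differ → p ≈ 0.444444, d = −0.75 ln(1 − 0.592592) = 0.673455 ≈ 0.673.

d(taxon1,taxon2) = 1.012, d(taxon1,taxon3) = 0.673, d(taxon2,taxon3) = 0.673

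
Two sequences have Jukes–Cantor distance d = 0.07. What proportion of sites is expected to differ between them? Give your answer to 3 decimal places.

p = (3/4)(1 − e^(−4d/3)) = 0.75 × (1 − e^(-0.093333)) = 0.75 × (1 − 0.910890) = 0.066833.

0.067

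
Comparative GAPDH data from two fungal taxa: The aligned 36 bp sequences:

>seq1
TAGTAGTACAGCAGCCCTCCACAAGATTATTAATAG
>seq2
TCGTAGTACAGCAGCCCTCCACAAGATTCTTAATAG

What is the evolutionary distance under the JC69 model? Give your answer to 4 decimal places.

0.0577

The sequences differ at 2 of 36 sites (2, 29), so p = 2/36 ≈ 0.055556.
d = −(3/4) ln(1 − 4p/3) = −0.75 ln(1 − 0.074075) = −0.75 ln(0.925925)
  = −0.75 × (-0.076962) = 0.057722 substitutions/site.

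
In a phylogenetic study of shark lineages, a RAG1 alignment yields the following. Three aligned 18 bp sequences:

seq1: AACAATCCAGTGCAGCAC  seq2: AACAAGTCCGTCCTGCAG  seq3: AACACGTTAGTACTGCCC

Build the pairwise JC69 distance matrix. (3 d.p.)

seq1–seq2: 6/18 sites differ → p ≈ 0.333333, d = −0.75 ln(1 − 0.444444) = 0.440839 ≈ 0.441.
seq1–seq3: 7/18 sites differ → p ≈ 0.388889, d = −0.75 ln(1 − 0.518519) = 0.548166 ≈ 0.548.
seq2–seq3: 6/18 sites differ → p ≈ 0.333333, d = −0.75 ln(1 − 0.444444) = 0.440839 ≈ 0.441.

d(seq1,seq2) = 0.441, d(seq1,seq3) = 0.548, d(seq2,seq3) = 0.441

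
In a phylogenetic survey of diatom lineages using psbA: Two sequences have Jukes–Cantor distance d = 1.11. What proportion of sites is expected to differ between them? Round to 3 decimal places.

p = (3/4)(1 − e^(−4d/3)) = 0.75 × (1 − e^(-1.48)) = 0.75 × (1 − 0.227638) = 0.579272.

0.579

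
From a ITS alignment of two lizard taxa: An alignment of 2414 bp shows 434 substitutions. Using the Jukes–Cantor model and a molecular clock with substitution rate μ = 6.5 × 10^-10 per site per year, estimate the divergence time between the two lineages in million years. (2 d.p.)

158.11

p = 434/2414 ≈ 0.179785.
d = −(3/4) ln(1 − 4p/3) = −0.75 ln(1 − 0.239713) = −0.75 ln(0.760287)
  = −0.75 × (-0.274059) = 0.205544 substitutions/site.
Under a molecular clock d = 2μt, so t = d/(2μ) = 0.205544 / (2 × 6.5 × 10^-10) = 158.11 million years.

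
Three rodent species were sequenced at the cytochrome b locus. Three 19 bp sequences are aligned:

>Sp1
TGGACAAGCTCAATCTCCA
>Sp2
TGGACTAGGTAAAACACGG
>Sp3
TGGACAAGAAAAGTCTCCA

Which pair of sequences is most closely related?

Sp1 and Sp3

Sp1–Sp2: 7/19 differ, p = 0.368, d = 0.507.
Sp1–Sp3: 4/19 differ, p = 0.211, d = 0.247.
Sp2–Sp3: 8/19 differ, p = 0.421, d = 0.618.
The smallest distance is between Sp1 and Sp3.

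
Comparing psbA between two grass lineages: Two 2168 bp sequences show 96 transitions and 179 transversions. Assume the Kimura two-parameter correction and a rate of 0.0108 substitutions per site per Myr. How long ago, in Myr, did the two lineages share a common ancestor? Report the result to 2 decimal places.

6.43

P = 96/2168 ≈ 0.04428 and Q = 179/2168 ≈ 0.082565.
Under the Kimura two-parameter model, d = −½ ln(1 − 2P − Q) − ¼ ln(1 − 2Q).
1 − 2P − Q = 0.828875, giving −½ ln(0.828875) = 0.093843.
1 − 2Q = 0.83487, giving −¼ ln(0.83487) = 0.045120.
d = 0.093843 + 0.045120 = 0.138963.
Under a molecular clock d = 2μt, so t = d/(2μ) = 0.138963 / (2 × 0.0108) = 6.43 Myr.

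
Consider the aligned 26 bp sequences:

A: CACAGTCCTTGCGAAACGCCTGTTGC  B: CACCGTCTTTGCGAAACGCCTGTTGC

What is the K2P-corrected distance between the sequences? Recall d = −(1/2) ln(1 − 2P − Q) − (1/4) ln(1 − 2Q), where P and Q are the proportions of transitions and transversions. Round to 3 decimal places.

Of 26 sites, 1 differences are transitions and 1 are transversions, so P = 1/26 ≈ 0.038462 and Q = 1/26 ≈ 0.038462.
Under the Kimura two-parameter model, d = −½ ln(1 − 2P − Q) − ¼ ln(1 − 2Q).
1 − 2P − Q = 0.884614, giving −½ ln(0.884614) = 0.061302.
1 − 2Q = 0.923076, giving −¼ ln(0.923076) = 0.020011.
d = 0.061302 + 0.020011 = 0.081313.

0.081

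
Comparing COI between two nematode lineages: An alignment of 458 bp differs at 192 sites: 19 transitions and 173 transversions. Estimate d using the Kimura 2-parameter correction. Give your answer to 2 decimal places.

0.66

P = 19/458 ≈ 0.041485 and Q = 173/458 ≈ 0.377729.
Under the Kimura two-parameter model, d = −½ ln(1 − 2P − Q) − ¼ ln(1 − 2Q).
1 − 2P − Q = 0.539301, giving −½ ln(0.539301) = 0.308741.
1 − 2Q = 0.244542, giving −¼ ln(0.244542) = 0.352092.
d = 0.308741 + 0.352092 = 0.660833.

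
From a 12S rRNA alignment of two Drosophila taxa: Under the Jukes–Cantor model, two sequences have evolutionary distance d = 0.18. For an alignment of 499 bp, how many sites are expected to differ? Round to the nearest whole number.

80

Invert JC69: p = (3/4)(1 − e^(−4d/3)) = 0.75 × (1 − e^(-0.24)) = 0.75 × (1 − 0.786628) = 0.160029.
Expected differing sites = pL ≈ 0.160029 × 499 = 79.854471 ≈ 80.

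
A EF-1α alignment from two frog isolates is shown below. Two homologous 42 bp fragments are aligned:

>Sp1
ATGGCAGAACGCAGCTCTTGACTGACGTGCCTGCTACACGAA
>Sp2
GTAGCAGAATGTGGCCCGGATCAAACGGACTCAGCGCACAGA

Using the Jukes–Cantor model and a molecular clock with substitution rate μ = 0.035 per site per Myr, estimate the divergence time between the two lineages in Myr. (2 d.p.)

12.84

The sequences differ at 22 of 42 sites, so p = 22/42 ≈ 0.52381.
d = −(3/4) ln(1 − 4p/3) = −0.75 ln(1 − 0.698413) = −0.75 ln(0.301587)
  = −0.75 × (-1.198697) = 0.899023 substitutions/site.
Under a molecular clock d = 2μt, so t = d/(2μ) = 0.899023 / (2 × 0.035) = 12.84 Myr.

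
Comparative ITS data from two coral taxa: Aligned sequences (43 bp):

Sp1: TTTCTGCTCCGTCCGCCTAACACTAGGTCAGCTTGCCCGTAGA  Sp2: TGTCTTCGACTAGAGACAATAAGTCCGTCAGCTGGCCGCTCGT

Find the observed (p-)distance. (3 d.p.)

0.465

The sequences differ at 20 of 43 positions.
p = 20/43 = 0.465116… ≈ 0.465 (to 3 d.p.).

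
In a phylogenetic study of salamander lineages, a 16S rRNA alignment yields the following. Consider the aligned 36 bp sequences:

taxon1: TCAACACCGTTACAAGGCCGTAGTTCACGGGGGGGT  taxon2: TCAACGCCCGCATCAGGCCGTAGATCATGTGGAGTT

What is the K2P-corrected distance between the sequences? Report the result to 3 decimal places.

0.395

Of 36 sites, 5 differences are transitions and 6 are transversions, so P = 5/36 ≈ 0.138889 and Q = 6/36 ≈ 0.166667.
Under the Kimura two-parameter model, d = −½ ln(1 − 2P − Q) − ¼ ln(1 − 2Q).
1 − 2P − Q = 0.555555, giving −½ ln(0.555555) = 0.293894.
1 − 2Q = 0.666666, giving −¼ ln(0.666666) = 0.101367.
d = 0.293894 + 0.101367 = 0.395261.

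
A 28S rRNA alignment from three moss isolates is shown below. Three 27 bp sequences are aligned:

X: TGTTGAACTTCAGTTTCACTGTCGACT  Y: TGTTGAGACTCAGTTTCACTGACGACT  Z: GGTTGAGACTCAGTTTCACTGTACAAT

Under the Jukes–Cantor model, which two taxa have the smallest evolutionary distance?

X–Y: 4/27 differ, p = 0.148, d = 0.165.
X–Z: 7/27 differ, p = 0.259, d = 0.318.
Y–Z: 5/27 differ, p = 0.185, d = 0.213.
The smallest distance is between X and Y.

X and Y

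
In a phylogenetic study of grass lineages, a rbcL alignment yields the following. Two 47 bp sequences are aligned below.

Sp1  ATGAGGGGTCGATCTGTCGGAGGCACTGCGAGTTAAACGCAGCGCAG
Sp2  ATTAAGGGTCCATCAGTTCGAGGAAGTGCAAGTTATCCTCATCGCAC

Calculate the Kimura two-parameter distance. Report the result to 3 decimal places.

0.382

Of 47 sites, 3 differences are transitions and 11 are transversions, so P = 3/47 ≈ 0.06383 and Q = 11/47 ≈ 0.234043.
Under the Kimura two-parameter model, d = −½ ln(1 − 2P − Q) − ¼ ln(1 − 2Q).
1 − 2P − Q = 0.638297, giving −½ ln(0.638297) = 0.224476.
1 − 2Q = 0.531914, giving −¼ ln(0.531914) = 0.157818.
d = 0.224476 + 0.157818 = 0.382294.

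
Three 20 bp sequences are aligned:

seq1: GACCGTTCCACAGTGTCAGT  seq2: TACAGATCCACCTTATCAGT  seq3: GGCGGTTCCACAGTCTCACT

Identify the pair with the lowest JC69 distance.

seq1–seq2: 6/20 differ, p = 0.300, d = 0.383.
seq1–seq3: 4/20 differ, p = 0.200, d = 0.233.
seq2–seq3: 8/20 differ, p = 0.400, d = 0.572.
The smallest distance is between seq1 and seq3.

seq1 and seq3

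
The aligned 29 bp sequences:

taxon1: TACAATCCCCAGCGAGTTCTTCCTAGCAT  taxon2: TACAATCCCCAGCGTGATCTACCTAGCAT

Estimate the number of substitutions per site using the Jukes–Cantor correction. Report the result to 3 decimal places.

The sequences differ at 3 of 29 sites (15, 17, 21), so p = 3/29 ≈ 0.103448.
d = −(3/4) ln(1 − 4p/3) = −0.75 ln(1 − 0.137931) = −0.75 ln(0.862069)
  = −0.75 × (-0.148420) = 0.111315 substitutions/site.

0.111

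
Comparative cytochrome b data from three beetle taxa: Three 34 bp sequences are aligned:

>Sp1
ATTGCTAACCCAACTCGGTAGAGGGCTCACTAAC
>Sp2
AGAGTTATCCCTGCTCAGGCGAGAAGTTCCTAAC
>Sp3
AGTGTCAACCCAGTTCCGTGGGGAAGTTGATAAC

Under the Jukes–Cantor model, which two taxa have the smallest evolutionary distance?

Sp1–Sp2: 14/34 differ, p = 0.412, d = 0.597.
Sp1–Sp3: 14/34 differ, p = 0.412, d = 0.597.
Sp2–Sp3: 11/34 differ, p = 0.324, d = 0.423.
The smallest distance is between Sp2 and Sp3.

Sp2 and Sp3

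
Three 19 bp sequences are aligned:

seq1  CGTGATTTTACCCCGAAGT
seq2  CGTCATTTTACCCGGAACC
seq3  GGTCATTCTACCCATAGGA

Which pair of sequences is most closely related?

seq1 and seq2

seq1–seq2: 4/19 differ, p = 0.211, d = 0.247.
seq1–seq3: 7/19 differ, p = 0.368, d = 0.507.
seq2–seq3: 7/19 differ, p = 0.368, d = 0.507.
The smallest distance is between seq1 and seq2.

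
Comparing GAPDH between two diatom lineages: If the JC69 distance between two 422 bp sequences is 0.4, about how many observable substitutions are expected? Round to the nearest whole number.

131

Invert JC69: p = (3/4)(1 − e^(−4d/3)) = 0.75 × (1 − e^(-0.533333)) = 0.75 × (1 − 0.586646) = 0.310016.
Expected differing sites = pL ≈ 0.310016 × 422 = 130.826752 ≈ 131.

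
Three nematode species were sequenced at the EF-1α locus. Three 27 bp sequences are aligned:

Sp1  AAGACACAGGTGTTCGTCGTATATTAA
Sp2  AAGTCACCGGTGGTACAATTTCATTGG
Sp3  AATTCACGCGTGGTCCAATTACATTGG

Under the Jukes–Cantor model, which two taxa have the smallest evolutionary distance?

Sp2 and Sp3

Sp1–Sp2: 12/27 differ, p = 0.444, d = 0.673.
Sp1–Sp3: 12/27 differ, p = 0.444, d = 0.673.
Sp2–Sp3: 5/27 differ, p = 0.185, d = 0.213.
The smallest distance is between Sp2 and Sp3.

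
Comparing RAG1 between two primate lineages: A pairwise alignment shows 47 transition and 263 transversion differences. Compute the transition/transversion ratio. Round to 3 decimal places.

R = 47/263 = 0.178707… ≈ 0.179 (to 3 d.p.).

0.179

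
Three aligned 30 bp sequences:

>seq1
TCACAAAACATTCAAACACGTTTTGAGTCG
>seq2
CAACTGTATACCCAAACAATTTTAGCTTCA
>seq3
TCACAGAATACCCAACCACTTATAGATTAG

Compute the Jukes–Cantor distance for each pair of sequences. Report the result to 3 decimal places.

d(seq1,seq2) = 0.730, d(seq1,seq3) = 0.441, d(seq2,seq3) = 0.441

seq1–seq2: 14/30 sites differ → p ≈ 0.466667, d = −0.75 ln(1 − 0.622223) = 0.730088 ≈ 0.730.
seq1–seq3: 10/30 sites differ → p ≈ 0.333333, d = −0.75 ln(1 − 0.444444) = 0.440839 ≈ 0.441.
seq2–seq3: 10/30 sites differ → p ≈ 0.333333, d = −0.75 ln(1 − 0.444444) = 0.440839 ≈ 0.441.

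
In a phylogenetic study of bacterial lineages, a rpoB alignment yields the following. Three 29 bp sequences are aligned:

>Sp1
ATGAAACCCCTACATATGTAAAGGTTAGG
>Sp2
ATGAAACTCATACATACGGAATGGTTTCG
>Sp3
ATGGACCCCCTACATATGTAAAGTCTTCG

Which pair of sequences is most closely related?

Sp1–Sp2: 7/29 differ, p = 0.241, d = 0.291.
Sp1–Sp3: 6/29 differ, p = 0.207, d = 0.242.
Sp2–Sp3: 9/29 differ, p = 0.310, d = 0.401.
The smallest distance is between Sp1 and Sp3.

Sp1 and Sp3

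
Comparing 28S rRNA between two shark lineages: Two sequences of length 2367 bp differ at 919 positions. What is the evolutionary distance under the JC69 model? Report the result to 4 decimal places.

0.5469

p = 919/2367 ≈ 0.388255.
d = −(3/4) ln(1 − 4p/3) = −0.75 ln(1 − 0.517673) = −0.75 ln(0.482327)
  = −0.75 × (-0.729133) = 0.546850 substitutions/site.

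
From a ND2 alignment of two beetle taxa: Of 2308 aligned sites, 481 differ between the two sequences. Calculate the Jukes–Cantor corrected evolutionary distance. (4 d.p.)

0.2442

p = 481/2308 ≈ 0.208406.
d = −(3/4) ln(1 − 4p/3) = −0.75 ln(1 − 0.277875) = −0.75 ln(0.722125)
  = −0.75 × (-0.325557) = 0.244168 substitutions/site.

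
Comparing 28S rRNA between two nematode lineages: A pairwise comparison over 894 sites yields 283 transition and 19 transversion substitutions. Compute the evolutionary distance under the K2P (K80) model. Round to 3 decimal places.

0.542

P = 283/894 ≈ 0.316555 and Q = 19/894 ≈ 0.021253.
Under the Kimura two-parameter model, d = −½ ln(1 − 2P − Q) − ¼ ln(1 − 2Q).
1 − 2P − Q = 0.345637, giving −½ ln(0.345637) = 0.531183.
1 − 2Q = 0.957494, giving −¼ ln(0.957494) = 0.010859.
d = 0.531183 + 0.010859 = 0.542042.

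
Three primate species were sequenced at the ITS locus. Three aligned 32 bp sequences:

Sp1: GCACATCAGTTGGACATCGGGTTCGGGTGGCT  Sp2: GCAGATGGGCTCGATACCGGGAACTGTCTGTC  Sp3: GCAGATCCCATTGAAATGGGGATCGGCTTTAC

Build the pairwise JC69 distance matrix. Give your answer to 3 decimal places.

Sp1–Sp2: 15/32 sites differ → p = 0.46875, d = −0.75 ln(1 − 0.625) = 0.735622 ≈ 0.736.
Sp1–Sp3: 13/32 sites differ → p = 0.40625, d = −0.75 ln(1 − 0.541667) = 0.585119 ≈ 0.585.
Sp2–Sp3: 14/32 sites differ → p = 0.4375, d = −0.75 ln(1 − 0.583333) = 0.656601 ≈ 0.657.

d(Sp1,Sp2) = 0.736, d(Sp1,Sp3) = 0.585, d(Sp2,Sp3) = 0.657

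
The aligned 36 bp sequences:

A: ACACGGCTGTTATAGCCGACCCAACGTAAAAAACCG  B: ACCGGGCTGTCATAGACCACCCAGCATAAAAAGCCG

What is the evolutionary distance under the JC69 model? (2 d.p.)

The sequences differ at 8 of 36 sites (3, 4, 11, 16, 18, 24, 26, 33), so p = 8/36 ≈ 0.222222.
d = −(3/4) ln(1 − 4p/3) = −0.75 ln(1 − 0.296296) = −0.75 ln(0.703704)
  = −0.75 × (-0.351397) = 0.263548 substitutions/site.

0.26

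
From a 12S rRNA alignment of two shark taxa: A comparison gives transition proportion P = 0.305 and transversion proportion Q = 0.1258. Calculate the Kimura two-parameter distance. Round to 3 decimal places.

0.738

Under the Kimura two-parameter model, d = −½ ln(1 − 2P − Q) − ¼ ln(1 − 2Q).
1 − 2P − Q = 0.2642, giving −½ ln(0.2642) = 0.665524.
1 − 2Q = 0.7484, giving −¼ ln(0.7484) = 0.072454.
d = 0.665524 + 0.072454 = 0.737978.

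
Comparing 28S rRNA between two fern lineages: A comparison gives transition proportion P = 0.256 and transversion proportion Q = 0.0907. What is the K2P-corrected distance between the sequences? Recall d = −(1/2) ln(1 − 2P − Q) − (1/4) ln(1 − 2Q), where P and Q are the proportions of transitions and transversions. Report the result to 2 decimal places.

Under the Kimura two-parameter model, d = −½ ln(1 − 2P − Q) − ¼ ln(1 − 2Q).
1 − 2P − Q = 0.3973, giving −½ ln(0.3973) = 0.461532.
1 − 2Q = 0.8186, giving −¼ ln(0.8186) = 0.050040.
d = 0.461532 + 0.050040 = 0.511572.

0.51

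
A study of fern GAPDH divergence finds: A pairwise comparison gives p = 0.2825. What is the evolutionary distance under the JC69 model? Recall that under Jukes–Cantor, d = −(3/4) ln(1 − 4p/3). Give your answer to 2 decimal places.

d = −(3/4) ln(1 − 4p/3) = −0.75 ln(1 − 0.376667) = −0.75 ln(0.623333)
  = −0.75 × (-0.472674) = 0.354506 substitutions/site.

0.35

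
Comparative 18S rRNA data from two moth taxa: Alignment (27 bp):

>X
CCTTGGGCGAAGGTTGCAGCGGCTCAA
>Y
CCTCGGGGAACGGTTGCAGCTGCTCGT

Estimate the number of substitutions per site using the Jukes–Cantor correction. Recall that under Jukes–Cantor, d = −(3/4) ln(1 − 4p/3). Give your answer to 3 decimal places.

The sequences differ at 7 of 27 sites (4, 8, 9, 11, 21, 26, 27), so p = 7/27 ≈ 0.259259.
d = −(3/4) ln(1 − 4p/3) = −0.75 ln(1 − 0.345679) = −0.75 ln(0.654321)
  = −0.75 × (-0.424157) = 0.318118 substitutions/site.

0.318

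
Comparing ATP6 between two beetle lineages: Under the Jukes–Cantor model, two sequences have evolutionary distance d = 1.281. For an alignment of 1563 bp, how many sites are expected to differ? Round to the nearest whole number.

960

Invert JC69: p = (3/4)(1 − e^(−4d/3)) = 0.75 × (1 − e^(-1.708)) = 0.75 × (1 − 0.181228) = 0.614079.
Expected differing sites = pL ≈ 0.614079 × 1563 = 959.805477 ≈ 960.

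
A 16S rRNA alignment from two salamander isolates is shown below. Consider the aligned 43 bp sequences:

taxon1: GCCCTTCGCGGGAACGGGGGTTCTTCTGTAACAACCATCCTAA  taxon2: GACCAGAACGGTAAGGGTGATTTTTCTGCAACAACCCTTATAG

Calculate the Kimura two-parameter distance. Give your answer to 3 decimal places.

0.471

Of 43 sites, 6 differences are transitions and 9 are transversions, so P = 6/43 ≈ 0.139535 and Q = 9/43 ≈ 0.209302.
Under the Kimura two-parameter model, d = −½ ln(1 − 2P − Q) − ¼ ln(1 − 2Q).
1 − 2P − Q = 0.511628, giving −½ ln(0.511628) = 0.335079.
1 − 2Q = 0.581396, giving −¼ ln(0.581396) = 0.135581.
d = 0.335079 + 0.135581 = 0.470660.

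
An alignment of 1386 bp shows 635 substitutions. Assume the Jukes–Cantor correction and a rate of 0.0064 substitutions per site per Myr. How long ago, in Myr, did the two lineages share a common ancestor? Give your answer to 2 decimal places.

55.30

p = 635/1386 ≈ 0.458153.
d = −(3/4) ln(1 − 4p/3) = −0.75 ln(1 − 0.610871) = −0.75 ln(0.389129)
  = −0.75 × (-0.943844) = 0.707883 substitutions/site.
Under a molecular clock d = 2μt, so t = d/(2μ) = 0.707883 / (2 × 0.0064) = 55.30 Myr.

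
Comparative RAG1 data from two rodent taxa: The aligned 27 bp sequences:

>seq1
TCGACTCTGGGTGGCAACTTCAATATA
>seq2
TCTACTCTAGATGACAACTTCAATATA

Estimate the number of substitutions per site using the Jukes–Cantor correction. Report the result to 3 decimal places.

The sequences differ at 4 of 27 sites (3, 9, 11, 14), so p = 4/27 ≈ 0.148148.
d = −(3/4) ln(1 − 4p/3) = −0.75 ln(1 − 0.197531) = −0.75 ln(0.802469)
  = −0.75 × (-0.220062) = 0.165047 substitutions/site.

0.165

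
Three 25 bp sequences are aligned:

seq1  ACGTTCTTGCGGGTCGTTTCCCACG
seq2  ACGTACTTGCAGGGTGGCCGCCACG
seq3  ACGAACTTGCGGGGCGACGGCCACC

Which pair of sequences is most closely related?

seq1–seq2: 8/25 differ, p = 0.320, d = 0.417.
seq1–seq3: 8/25 differ, p = 0.320, d = 0.417.
seq2–seq3: 6/25 differ, p = 0.240, d = 0.289.
The smallest distance is between seq2 and seq3.

seq2 and seq3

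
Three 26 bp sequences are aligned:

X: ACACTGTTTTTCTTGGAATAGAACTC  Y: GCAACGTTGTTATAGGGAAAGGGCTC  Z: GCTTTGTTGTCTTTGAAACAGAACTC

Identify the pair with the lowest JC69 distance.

X–Y: 10/26 differ, p = 0.385, d = 0.539.
X–Z: 8/26 differ, p = 0.308, d = 0.396.
Y–Z: 11/26 differ, p = 0.423, d = 0.623.
The smallest distance is between X and Z.

X and Z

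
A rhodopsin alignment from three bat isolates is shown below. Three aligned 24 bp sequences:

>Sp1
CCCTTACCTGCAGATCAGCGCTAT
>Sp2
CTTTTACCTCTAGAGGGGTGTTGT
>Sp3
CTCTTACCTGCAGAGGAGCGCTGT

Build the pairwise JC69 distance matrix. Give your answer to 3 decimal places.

Sp1–Sp2: 10/24 sites differ → p ≈ 0.416667, d = −0.75 ln(1 − 0.555556) = 0.608198 ≈ 0.608.
Sp1–Sp3: 4/24 sites differ → p ≈ 0.166667, d = −0.75 ln(1 − 0.222223) = 0.188487 ≈ 0.188.
Sp2–Sp3: 6/24 sites differ → p = 0.25, d = −0.75 ln(1 − 0.333333) = 0.304098 ≈ 0.304.

d(Sp1,Sp2) = 0.608, d(Sp1,Sp3) = 0.188, d(Sp2,Sp3) = 0.304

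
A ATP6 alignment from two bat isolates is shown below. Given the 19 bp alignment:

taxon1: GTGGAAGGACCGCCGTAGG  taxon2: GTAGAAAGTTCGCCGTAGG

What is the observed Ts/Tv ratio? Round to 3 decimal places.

Transitions are A↔G and C↔T; transversions are all other mismatches.
Transitions: 3. Transversions: 1.
R = 3/1 = 3.000.

3.000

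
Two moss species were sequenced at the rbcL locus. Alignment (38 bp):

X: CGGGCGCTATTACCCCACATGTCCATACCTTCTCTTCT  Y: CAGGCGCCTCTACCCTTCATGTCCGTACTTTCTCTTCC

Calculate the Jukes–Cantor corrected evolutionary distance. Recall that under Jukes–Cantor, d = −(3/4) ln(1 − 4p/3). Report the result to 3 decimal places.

The sequences differ at 9 of 38 sites (2, 8, 9, 10, 16, 17, 25, 29, 38), so p = 9/38 ≈ 0.236842.
d = −(3/4) ln(1 − 4p/3) = −0.75 ln(1 − 0.315789) = −0.75 ln(0.684211)
  = −0.75 × (-0.379489) = 0.284617 substitutions/site.

0.285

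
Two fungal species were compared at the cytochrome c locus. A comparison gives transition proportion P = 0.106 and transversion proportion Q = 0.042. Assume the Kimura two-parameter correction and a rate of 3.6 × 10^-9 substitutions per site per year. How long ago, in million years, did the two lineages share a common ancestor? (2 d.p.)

23.40

Under the Kimura two-parameter model, d = −½ ln(1 − 2P − Q) − ¼ ln(1 − 2Q).
1 − 2P − Q = 0.746, giving −½ ln(0.746) = 0.146515.
1 − 2Q = 0.916, giving −¼ ln(0.916) = 0.021935.
d = 0.146515 + 0.021935 = 0.168450.
Under a molecular clock d = 2μt, so t = d/(2μ) = 0.168450 / (2 × 3.6 × 10^-9) = 23.40 million years.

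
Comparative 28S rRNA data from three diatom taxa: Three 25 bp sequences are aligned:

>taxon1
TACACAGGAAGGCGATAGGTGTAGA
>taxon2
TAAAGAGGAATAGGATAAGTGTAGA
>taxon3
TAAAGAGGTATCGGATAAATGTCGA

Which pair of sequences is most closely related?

taxon1–taxon2: 6/25 differ, p = 0.240, d = 0.289.
taxon1–taxon3: 9/25 differ, p = 0.360, d = 0.490.
taxon2–taxon3: 4/25 differ, p = 0.160, d = 0.180.
The smallest distance is between taxon2 and taxon3.

taxon2 and taxon3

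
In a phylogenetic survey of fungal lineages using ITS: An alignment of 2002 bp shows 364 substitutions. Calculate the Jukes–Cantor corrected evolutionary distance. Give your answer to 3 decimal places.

p = 364/2002 ≈ 0.181818.
d = −(3/4) ln(1 − 4p/3) = −0.75 ln(1 − 0.242424) = −0.75 ln(0.757576)
  = −0.75 × (-0.277631) = 0.208223 substitutions/site.

0.208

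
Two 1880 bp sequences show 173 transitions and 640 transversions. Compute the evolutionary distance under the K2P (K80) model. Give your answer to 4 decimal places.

P = 173/1880 ≈ 0.092021 and Q = 640/1880 ≈ 0.340426.
Under the Kimura two-parameter model, d = −½ ln(1 − 2P − Q) − ¼ ln(1 − 2Q).
1 − 2P − Q = 0.475532, giving −½ ln(0.475532) = 0.371661.
1 − 2Q = 0.319148, giving −¼ ln(0.319148) = 0.285525.
d = 0.371661 + 0.285525 = 0.657186.

0.6572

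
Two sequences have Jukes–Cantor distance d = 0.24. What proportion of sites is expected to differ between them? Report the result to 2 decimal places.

p = (3/4)(1 − e^(−4d/3)) = 0.75 × (1 − e^(-0.32)) = 0.75 × (1 − 0.726149) = 0.205388.

0.21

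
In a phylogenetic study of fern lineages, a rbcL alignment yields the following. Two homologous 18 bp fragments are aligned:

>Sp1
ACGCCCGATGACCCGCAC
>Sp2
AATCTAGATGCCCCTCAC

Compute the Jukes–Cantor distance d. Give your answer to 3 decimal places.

0.441

The sequences differ at 6 of 18 sites (2, 3, 5, 6, 11, 15), so p = 6/18 ≈ 0.333333.
d = −(3/4) ln(1 − 4p/3) = −0.75 ln(1 − 0.444444) = −0.75 ln(0.555556)
  = −0.75 × (-0.587786) = 0.440840 substitutions/site.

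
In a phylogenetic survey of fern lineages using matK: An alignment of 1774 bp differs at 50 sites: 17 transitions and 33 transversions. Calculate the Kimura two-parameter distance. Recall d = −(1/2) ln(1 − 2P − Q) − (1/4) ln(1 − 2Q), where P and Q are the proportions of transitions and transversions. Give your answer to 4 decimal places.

0.0287

P = 17/1774 ≈ 0.009583 and Q = 33/1774 ≈ 0.018602.
Under the Kimura two-parameter model, d = −½ ln(1 − 2P − Q) − ¼ ln(1 − 2Q).
1 − 2P − Q = 0.962232, giving −½ ln(0.962232) = 0.019250.
1 − 2Q = 0.962796, giving −¼ ln(0.962796) = 0.009478.
d = 0.019250 + 0.009478 = 0.028728.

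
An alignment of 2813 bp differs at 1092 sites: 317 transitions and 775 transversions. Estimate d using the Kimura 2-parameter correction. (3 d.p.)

P = 317/2813 ≈ 0.112691 and Q = 775/2813 ≈ 0.275507.
Under the Kimura two-parameter model, d = −½ ln(1 − 2P − Q) − ¼ ln(1 − 2Q).
1 − 2P − Q = 0.499111, giving −½ ln(0.499111) = 0.347463.
1 − 2Q = 0.448986, giving −¼ ln(0.448986) = 0.200191.
d = 0.347463 + 0.200191 = 0.547654.

0.548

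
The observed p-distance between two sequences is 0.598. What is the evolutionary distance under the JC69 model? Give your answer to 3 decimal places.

1.197

d = −(3/4) ln(1 − 4p/3) = −0.75 ln(1 − 0.797333) = −0.75 ln(0.202667)
  = −0.75 × (-1.596191) = 1.197143 substitutions/site.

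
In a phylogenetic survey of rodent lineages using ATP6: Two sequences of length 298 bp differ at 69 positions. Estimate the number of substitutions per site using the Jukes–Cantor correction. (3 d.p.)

p = 69/298 ≈ 0.231544.
d = −(3/4) ln(1 − 4p/3) = −0.75 ln(1 − 0.308725) = −0.75 ln(0.691275)
  = −0.75 × (-0.369218) = 0.276914 substitutions/site.

0.277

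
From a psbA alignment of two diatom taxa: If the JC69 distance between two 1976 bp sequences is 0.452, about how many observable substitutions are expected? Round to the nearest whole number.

Invert JC69: p = (3/4)(1 − e^(−4d/3)) = 0.75 × (1 − e^(-0.602667)) = 0.75 × (1 − 0.547350) = 0.339488.
Expected differing sites = pL ≈ 0.339488 × 1976 = 670.828288 ≈ 671.

671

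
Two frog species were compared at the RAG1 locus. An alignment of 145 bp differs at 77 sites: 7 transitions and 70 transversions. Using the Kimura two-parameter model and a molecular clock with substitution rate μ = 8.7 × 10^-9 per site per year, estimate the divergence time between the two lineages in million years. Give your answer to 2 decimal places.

73.26

P = 7/145 ≈ 0.048276 and Q = 70/145 ≈ 0.482759.
Under the Kimura two-parameter model, d = −½ ln(1 − 2P − Q) − ¼ ln(1 − 2Q).
1 − 2P − Q = 0.420689, giving −½ ln(0.420689) = 0.432931.
1 − 2Q = 0.034482, giving −¼ ln(0.034482) = 0.841829.
d = 0.432931 + 0.841829 = 1.274760.
Under a molecular clock d = 2μt, so t = d/(2μ) = 1.274760 / (2 × 8.7 × 10^-9) = 73.26 million years.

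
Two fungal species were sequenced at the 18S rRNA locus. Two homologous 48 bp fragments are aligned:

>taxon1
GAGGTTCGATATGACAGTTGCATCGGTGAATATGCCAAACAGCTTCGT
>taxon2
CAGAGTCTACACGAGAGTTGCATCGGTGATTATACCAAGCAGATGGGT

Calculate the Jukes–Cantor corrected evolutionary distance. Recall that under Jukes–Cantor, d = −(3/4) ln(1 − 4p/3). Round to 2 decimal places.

0.34

The sequences differ at 13 of 48 sites, so p = 13/48 ≈ 0.270833.
d = −(3/4) ln(1 − 4p/3) = −0.75 ln(1 − 0.361111) = −0.75 ln(0.638889)
  = −0.75 × (-0.448025) = 0.336019 substitutions/site.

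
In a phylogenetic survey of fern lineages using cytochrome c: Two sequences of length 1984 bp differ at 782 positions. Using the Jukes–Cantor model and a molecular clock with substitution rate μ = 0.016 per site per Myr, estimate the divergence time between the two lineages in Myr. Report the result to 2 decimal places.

p = 782/1984 ≈ 0.394153.
d = −(3/4) ln(1 − 4p/3) = −0.75 ln(1 − 0.525537) = −0.75 ln(0.474463)
  = −0.75 × (-0.745572) = 0.559179 substitutions/site.
Under a molecular clock d = 2μt, so t = d/(2μ) = 0.559179 / (2 × 0.016) = 17.47 Myr.

17.47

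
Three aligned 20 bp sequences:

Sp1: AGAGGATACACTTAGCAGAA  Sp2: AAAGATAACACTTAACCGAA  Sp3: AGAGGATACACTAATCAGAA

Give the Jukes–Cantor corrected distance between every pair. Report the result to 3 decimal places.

Sp1–Sp2: 6/20 sites differ → p = 0.3, d = −0.75 ln(1 − 0.4) = 0.383119 ≈ 0.383.
Sp1–Sp3: 2/20 sites differ → p = 0.1, d = −0.75 ln(1 − 0.133333) = 0.107325 ≈ 0.107.
Sp2–Sp3: 7/20 sites differ → p = 0.35, d = −0.75 ln(1 − 0.466667) = 0.471457 ≈ 0.471.

d(Sp1,Sp2) = 0.383, d(Sp1,Sp3) = 0.107, d(Sp2,Sp3) = 0.471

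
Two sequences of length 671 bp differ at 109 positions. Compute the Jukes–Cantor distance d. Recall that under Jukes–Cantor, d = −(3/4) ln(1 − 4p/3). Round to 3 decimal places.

p = 109/671 ≈ 0.162444.
d = −(3/4) ln(1 − 4p/3) = −0.75 ln(1 − 0.216592) = −0.75 ln(0.783408)
  = −0.75 × (-0.244102) = 0.183077 substitutions/site.

0.183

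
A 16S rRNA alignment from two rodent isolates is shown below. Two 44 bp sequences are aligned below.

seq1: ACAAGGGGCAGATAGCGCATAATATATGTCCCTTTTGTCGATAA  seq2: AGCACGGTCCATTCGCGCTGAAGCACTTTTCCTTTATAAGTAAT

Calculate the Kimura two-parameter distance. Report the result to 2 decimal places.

Of 44 sites, 2 differences are transitions and 21 are transversions, so P = 2/44 ≈ 0.045455 and Q = 21/44 ≈ 0.477273.
Under the Kimura two-parameter model, d = −½ ln(1 − 2P − Q) − ¼ ln(1 − 2Q).
1 − 2P − Q = 0.431817, giving −½ ln(0.431817) = 0.419877.
1 − 2Q = 0.045454, giving −¼ ln(0.045454) = 0.772764.
d = 0.419877 + 0.772764 = 1.192641.

1.19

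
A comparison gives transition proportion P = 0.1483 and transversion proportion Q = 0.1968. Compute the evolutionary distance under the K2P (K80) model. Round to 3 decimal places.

Under the Kimura two-parameter model, d = −½ ln(1 − 2P − Q) − ¼ ln(1 − 2Q).
1 − 2P − Q = 0.5066, giving −½ ln(0.5066) = 0.340017.
1 − 2Q = 0.6064, giving −¼ ln(0.6064) = 0.125054.
d = 0.340017 + 0.125054 = 0.465071.

0.465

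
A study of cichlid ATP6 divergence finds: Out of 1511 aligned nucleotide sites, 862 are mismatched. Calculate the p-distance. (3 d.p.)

0.570

p = 862/1511 = 0.570483… ≈ 0.570 (to 3 d.p.).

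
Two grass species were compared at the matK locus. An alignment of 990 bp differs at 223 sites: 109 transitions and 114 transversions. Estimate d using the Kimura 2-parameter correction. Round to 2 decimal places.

0.27

P = 109/990 ≈ 0.110101 and Q = 114/990 ≈ 0.115152.
Under the Kimura two-parameter model, d = −½ ln(1 − 2P − Q) − ¼ ln(1 − 2Q).
1 − 2P − Q = 0.664646, giving −½ ln(0.664646) = 0.204250.
1 − 2Q = 0.769696, giving −¼ ln(0.769696) = 0.065440.
d = 0.204250 + 0.065440 = 0.269690.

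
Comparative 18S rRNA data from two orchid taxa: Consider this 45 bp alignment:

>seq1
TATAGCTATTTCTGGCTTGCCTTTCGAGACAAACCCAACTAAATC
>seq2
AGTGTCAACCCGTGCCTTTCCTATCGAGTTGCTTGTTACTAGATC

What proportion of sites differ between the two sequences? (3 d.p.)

The sequences differ at 22 of 45 positions.
p = 22/45 = 0.488888… ≈ 0.489 (to 3 d.p.).

0.489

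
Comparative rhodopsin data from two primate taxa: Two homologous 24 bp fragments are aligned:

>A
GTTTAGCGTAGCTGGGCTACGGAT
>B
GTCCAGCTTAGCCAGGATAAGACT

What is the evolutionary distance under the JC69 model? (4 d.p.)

0.5199

The sequences differ at 9 of 24 sites (3, 4, 8, 13, 14, 17, 20, 22, 23), so p = 9/24 = 0.375.
d = −(3/4) ln(1 − 4p/3) = −0.75 ln(1 − 0.5) = −0.75 ln(0.5)
  = −0.75 × (-0.693147) = 0.519860 substitutions/site.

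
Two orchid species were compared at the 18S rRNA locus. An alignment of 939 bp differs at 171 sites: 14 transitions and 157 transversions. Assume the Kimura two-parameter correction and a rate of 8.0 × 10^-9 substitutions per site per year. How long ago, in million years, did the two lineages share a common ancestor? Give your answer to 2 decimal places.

P = 14/939 ≈ 0.014909 and Q = 157/939 ≈ 0.167199.
Under the Kimura two-parameter model, d = −½ ln(1 − 2P − Q) − ¼ ln(1 − 2Q).
1 − 2P − Q = 0.802983, giving −½ ln(0.802983) = 0.109711.
1 − 2Q = 0.665602, giving −¼ ln(0.665602) = 0.101766.
d = 0.109711 + 0.101766 = 0.211477.
Under a molecular clock d = 2μt, so t = d/(2μ) = 0.211477 / (2 × 8.0 × 10^-9) = 13.22 million years.

13.22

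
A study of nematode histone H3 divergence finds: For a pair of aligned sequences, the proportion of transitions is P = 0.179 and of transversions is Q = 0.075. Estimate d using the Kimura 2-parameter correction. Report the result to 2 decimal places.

Under the Kimura two-parameter model, d = −½ ln(1 − 2P − Q) − ¼ ln(1 − 2Q).
1 − 2P − Q = 0.567, giving −½ ln(0.567) = 0.283698.
1 − 2Q = 0.85, giving −¼ ln(0.85) = 0.040630.
d = 0.283698 + 0.040630 = 0.324328.

0.32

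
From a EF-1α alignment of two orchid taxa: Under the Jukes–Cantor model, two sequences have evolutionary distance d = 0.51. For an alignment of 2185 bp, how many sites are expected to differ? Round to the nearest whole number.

809

Invert JC69: p = (3/4)(1 − e^(−4d/3)) = 0.75 × (1 − e^(-0.68)) = 0.75 × (1 − 0.506617) = 0.370037.
Expected differing sites = pL ≈ 0.370037 × 2185 = 808.530845 ≈ 809.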